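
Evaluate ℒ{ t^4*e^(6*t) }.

L{t^4} = 4!/s^5 = 24/s^5.
By the first shifting theorem, multiplying by e^(6t) replaces s with s - 6.

24/(s - 6)^5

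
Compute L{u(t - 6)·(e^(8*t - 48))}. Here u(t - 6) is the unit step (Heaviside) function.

exp(-6*s)/(s - 8)

By the second shifting theorem, L{u(t - c)·g(t - c)} = e^(-cs)·H(s) with c = 6 and H(s) = L{g(t)}.
L{e^(8t)} = 1/(s - 8).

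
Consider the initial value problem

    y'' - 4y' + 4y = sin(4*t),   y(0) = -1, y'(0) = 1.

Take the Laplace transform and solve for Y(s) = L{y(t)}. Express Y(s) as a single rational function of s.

Y(s) = (-s^3 + 5*s^2 - 16*s + 84)/(s^4 - 4*s^3 + 20*s^2 - 64*s + 64)

Apply the Laplace transform to the equation.
With L{y''} = s^2 Y - s·y(0) - y'(0) and L{y'} = sY - y(0), with y(0) = -1, y'(0) = 1: the LHS transforms to (s^2 - 4*s + 4)Y - (-s + 5).
The right side is L{sin(4*t)} = 4/(s^2 + 16).
So (s^2 - 4*s + 4)Y = 4/(s^2 + 16) + (-s + 5).
Solve for Y(s) and write it as one ratio of polynomials.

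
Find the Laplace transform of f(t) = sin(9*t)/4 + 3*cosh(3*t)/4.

3*s/(4*(s^2 - 9)) + 9/(4*(s^2 + 81))

By linearity of the Laplace transform, transform each term separately.
(3/4)·[L{cosh(3t)} = s/(s^2 - 9)]; (1/4)·[L{sin(9t)} = 9/(s^2 + 81)].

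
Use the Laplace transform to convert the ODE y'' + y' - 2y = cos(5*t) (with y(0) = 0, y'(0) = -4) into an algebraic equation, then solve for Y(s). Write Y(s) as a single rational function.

Y(s) = (-4*s^2 + s - 100)/(s^4 + s^3 + 23*s^2 + 25*s - 50)

Apply the Laplace transform to the equation.
With L{y''} = s^2 Y - s·y(0) - y'(0) and L{y'} = sY - y(0), with y(0) = 0, y'(0) = -4: the LHS transforms to (s^2 + s - 2)Y - (-4).
The right side is L{cos(5*t)} = s/(s^2 + 25).
So (s^2 + s - 2)Y = s/(s^2 + 25) + (-4).
Divide through and combine into a single rational function.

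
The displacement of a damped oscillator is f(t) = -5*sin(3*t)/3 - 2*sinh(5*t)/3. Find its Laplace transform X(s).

By linearity of the Laplace transform, transform each term separately.
(-5/3)·[L{sin(3t)} = 3/(s^2 + 9)]; (-2/3)·[L{sinh(5t)} = 5/(s^2 - 25)].

X(s) = -5/(s^2 + 9) - 10/(3*(s^2 - 25))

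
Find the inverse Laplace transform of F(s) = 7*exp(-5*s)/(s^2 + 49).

Heaviside(t - 5)*(sin(7*t - 35))

The factor e^(-5s) signals a time shift by c = 5 (second shifting theorem).
L{sin(7t)} = 7/(s^2 + 49), so L^-1{7/(s^2 + 49)} = sin(7*t).
Hence the inverse is u(t - 5) times that function evaluated at t - 5.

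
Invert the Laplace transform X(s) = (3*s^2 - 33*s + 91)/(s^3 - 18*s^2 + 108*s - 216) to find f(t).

f(t) = t^2*exp(6*t)/2 + 3*t*exp(6*t) + 3*exp(6*t)

Factor the denominator: s^3 - 18*s^2 + 108*s - 216 = (s - 6)^3.
Partial fraction decomposition gives [3/(s - 6)] + [3/(s - 6)^2] + [(s - 6)^(-3)].
Invert each term: 3/(s - 6) ↔ 3e^(6t); 3/(s - 6)^2 ↔ 3t·e^(6t); 1/(s - 6)^3 ↔ (1/2)t^2·e^(6t).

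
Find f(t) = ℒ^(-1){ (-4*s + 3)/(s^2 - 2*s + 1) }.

f(t) = -t*exp(t) - 4*exp(t)

Factor the denominator: s^2 - 2*s + 1 = (s - 1)^2.
Partial fraction decomposition gives [-4/(s - 1)] + [-1/(s - 1)^2].
Invert each term: -4/(s - 1) ↔ -4e^(t); -1/(s - 1)^2 ↔ -t·e^(t).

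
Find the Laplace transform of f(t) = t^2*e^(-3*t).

2/(s + 3)^3

L{e^(-3t)} = 1/(s + 3).
Then apply L{t^2·g(t)} = (-1)^2 d^2/ds^2[H(s)] with H(s) = 1/(s + 3):
differentiating 2 times and applying the sign gives 2/(s + 3)^3.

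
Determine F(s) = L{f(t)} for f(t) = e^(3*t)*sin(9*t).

F(s) = 9/((s - 3)^2 + 81)

L{sin(9t)} = 9/(s^2 + 81).
By the first shifting theorem, multiplying by e^(3t) replaces s with s - 3.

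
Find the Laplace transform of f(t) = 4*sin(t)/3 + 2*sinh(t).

Apply the Laplace transform termwise.
(2)·[L{sinh(t)} = 1/(s^2 - 1)]; (4/3)·[L{sin(t)} = 1/(s^2 + 1)].

4/(3*(s^2 + 1)) + 2/(s^2 - 1)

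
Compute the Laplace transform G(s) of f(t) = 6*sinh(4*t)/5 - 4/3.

Apply the Laplace transform termwise.
(6/5)·[L{sinh(4t)} = 4/(s^2 - 16)]; L{-4/3} = (-4/3)/s.

G(s) = 24/(5*(s^2 - 16)) - 4/(3*s)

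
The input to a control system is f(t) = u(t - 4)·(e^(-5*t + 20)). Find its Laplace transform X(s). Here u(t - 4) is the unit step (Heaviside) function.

X(s) = exp(-4*s)/(s + 5)

By the second shifting theorem, L{u(t - c)·g(t - c)} = e^(-cs)·G(s) with c = 4 and G(s) = L{g(t)}.
L{e^(-5t)} = 1/(s + 5).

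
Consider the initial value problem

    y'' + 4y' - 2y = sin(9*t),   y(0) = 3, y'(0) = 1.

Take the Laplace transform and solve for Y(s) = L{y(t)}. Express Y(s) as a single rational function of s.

Y(s) = (3*s^3 + 13*s^2 + 243*s + 1062)/(s^4 + 4*s^3 + 79*s^2 + 324*s - 162)

Laplace-transform each side.
Using L{y''} = s^2 Y - s·y(0) - y'(0) and L{y'} = sY - y(0), with y(0) = 3, y'(0) = 1, the left side becomes (s^2 + 4*s - 2)Y - (3*s + 13).
The right side is L{sin(9*t)} = 9/(s^2 + 81).
So (s^2 + 4*s - 2)Y = 9/(s^2 + 81) + (3*s + 13).
Divide through and combine into a single rational function.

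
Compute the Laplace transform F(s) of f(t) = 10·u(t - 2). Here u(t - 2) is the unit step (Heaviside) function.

By the second shifting theorem, L{u(t - c)·g(t - c)} = e^(-cs)·G(s) with c = 2 and G(s) = L{g(t)}.
L{10} = 10/s.

F(s) = 10*exp(-2*s)/s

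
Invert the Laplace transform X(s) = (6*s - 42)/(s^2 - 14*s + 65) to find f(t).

f(t) = 6*exp(7*t)*cos(4*t)

Rewrite the denominator: s^2 - 14*s + 65 = (s - 7)^2 + 16.
The form in (s - 7) signals a first-shifting-theorem factor e^(7t).
Since L{cos(4t)} = s/(s^2 + 16), the inverse is exp(7*t)*cos(4*t), scaled by 6.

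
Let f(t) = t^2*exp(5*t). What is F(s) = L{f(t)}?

L{e^(5t)} = 1/(s - 5).
Then apply L{t^2·g(t)} = (-1)^2 d^2/ds^2[G(s)] with G(s) = 1/(s - 5):
differentiating 2 times and applying the sign gives 2/(s - 5)^3.

F(s) = 2/(s - 5)^3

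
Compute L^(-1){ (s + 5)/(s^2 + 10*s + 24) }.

exp(-5*t)*cosh(t)

Rewrite the denominator: s^2 + 10*s + 24 = (s + 5)^2 - 1.
The form in (s + 5) signals a first-shifting-theorem factor e^(-5t).
Since L{cosh(t)} = s/(s^2 - 1), the inverse is e^(-5*t)*cosh(t).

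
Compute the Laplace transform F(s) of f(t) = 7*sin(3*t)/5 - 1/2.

F(s) = 21/(5*(s^2 + 9)) - 1/(2*s)

The transform is linear, so treat each term independently.
L{-1/2} = (-1/2)/s; (7/5)·[L{sin(3t)} = 3/(s^2 + 9)].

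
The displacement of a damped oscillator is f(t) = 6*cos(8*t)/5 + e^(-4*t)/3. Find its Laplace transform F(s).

By linearity of the Laplace transform, transform each term separately.
(6/5)·[L{cos(8t)} = s/(s^2 + 64)]; (1/3)·[L{e^(-4t)} = 1/(s + 4)].

F(s) = 6*s/(5*(s^2 + 64)) + 1/(3*(s + 4))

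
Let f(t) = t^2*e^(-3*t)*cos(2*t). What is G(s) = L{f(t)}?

L{cos(2t)} = s/(s^2 + 4).
Multiplying by e^(-3t) shifts s → s + 3, so L{e^(-3*t)*cos(2*t)} = (s + 3)/((s + 3)^2 + 4).
Then apply L{t^2·g(t)} = (-1)^2 d^2/ds^2[H(s)] with H(s) = (s + 3)/((s + 3)^2 + 4):
differentiating 2 times and applying the sign gives 2*(s + 3)*(s^2 + 6*s - 3)/(s^2 + 6*s + 13)^3.

G(s) = 2*(s + 3)*(s^2 + 6*s - 3)/(s^2 + 6*s + 13)^3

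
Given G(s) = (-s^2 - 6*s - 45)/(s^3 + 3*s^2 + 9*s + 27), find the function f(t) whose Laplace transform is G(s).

Factor the denominator: s^3 + 3*s^2 + 9*s + 27 = (s + 3)*(s^2 + 9).
Partial fraction decomposition gives [-2/(s + 3)] + [s/(s^2 + 9)] + [-9/(s^2 + 9)].
Invert each term: -2/(s + 3) ↔ -2e^(-3t); 1·s/(s^2 + 9) ↔ cos(3t); -3·3/(s^2 + 9) ↔ -3sin(3t).

f(t) = -3*sin(3*t) + cos(3*t) - 2*exp(-3*t)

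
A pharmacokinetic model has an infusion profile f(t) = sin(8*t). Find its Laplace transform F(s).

L{sin(8t)} = 8/(s^2 + 64).

F(s) = 8/(s^2 + 64)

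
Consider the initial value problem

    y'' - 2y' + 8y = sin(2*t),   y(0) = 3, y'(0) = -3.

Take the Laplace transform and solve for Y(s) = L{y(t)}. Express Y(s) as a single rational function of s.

Laplace-transform each side.
With L{y''} = s^2 Y - s·y(0) - y'(0) and L{y'} = sY - y(0), with y(0) = 3, y'(0) = -3: the LHS transforms to (s^2 - 2*s + 8)Y - (3*s - 9).
The right side is L{sin(2*t)} = 2/(s^2 + 4).
So (s^2 - 2*s + 8)Y = 2/(s^2 + 4) + (3*s - 9).
Divide through and combine into a single rational function.

Y(s) = (3*s^3 - 9*s^2 + 12*s - 34)/(s^4 - 2*s^3 + 12*s^2 - 8*s + 32)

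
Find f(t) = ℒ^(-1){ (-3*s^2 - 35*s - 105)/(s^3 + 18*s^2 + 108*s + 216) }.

f(t) = -3*t^2*exp(-6*t)/2 + t*exp(-6*t) - 3*exp(-6*t)

Factor the denominator: s^3 + 18*s^2 + 108*s + 216 = (s + 6)^3.
Partial fraction decomposition gives [-3/(s + 6)] + [(s + 6)^(-2)] + [-3/(s + 6)^3].
Invert each term: -3/(s + 6) ↔ -3e^(-6t); 1/(s + 6)^2 ↔ t·e^(-6t); -3/(s + 6)^3 ↔ (-3/2)t^2·e^(-6t).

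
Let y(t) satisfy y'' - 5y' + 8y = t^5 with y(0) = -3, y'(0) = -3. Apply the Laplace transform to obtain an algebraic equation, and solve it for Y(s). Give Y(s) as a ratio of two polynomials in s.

Y(s) = (-3*s^7 + 12*s^6 + 120)/(s^8 - 5*s^7 + 8*s^6)

Apply the Laplace transform to the equation.
With L{y''} = s^2 Y - s·y(0) - y'(0) and L{y'} = sY - y(0), with y(0) = -3, y'(0) = -3: the LHS transforms to (s^2 - 5*s + 8)Y - (-3*s + 12).
The right side is L{t^5} = 120/s^6.
So (s^2 - 5*s + 8)Y = 120/s^6 + (-3*s + 12).
Isolate Y and clear denominators.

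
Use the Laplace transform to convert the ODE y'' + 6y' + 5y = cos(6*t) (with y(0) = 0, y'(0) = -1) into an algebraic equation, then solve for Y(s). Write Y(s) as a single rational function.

Take the Laplace transform of both sides.
With L{y''} = s^2 Y - s·y(0) - y'(0) and L{y'} = sY - y(0), with y(0) = 0, y'(0) = -1: the LHS transforms to (s^2 + 6*s + 5)Y - (-1).
The right side is L{cos(6*t)} = s/(s^2 + 36).
So (s^2 + 6*s + 5)Y = s/(s^2 + 36) + (-1).
Divide through and combine into a single rational function.

Y(s) = (-s^2 + s - 36)/(s^4 + 6*s^3 + 41*s^2 + 216*s + 180)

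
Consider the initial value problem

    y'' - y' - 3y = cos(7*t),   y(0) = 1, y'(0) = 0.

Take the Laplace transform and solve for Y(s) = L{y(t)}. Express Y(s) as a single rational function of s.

Laplace-transform each side.
Using L{y''} = s^2 Y - s·y(0) - y'(0) and L{y'} = sY - y(0), with y(0) = 1, y'(0) = 0, the left side becomes (s^2 - s - 3)Y - (s - 1).
The right side is L{cos(7*t)} = s/(s^2 + 49).
So (s^2 - s - 3)Y = s/(s^2 + 49) + (s - 1).
Solve for Y(s) and write it as one ratio of polynomials.

Y(s) = (s^3 - s^2 + 50*s - 49)/(s^4 - s^3 + 46*s^2 - 49*s - 147)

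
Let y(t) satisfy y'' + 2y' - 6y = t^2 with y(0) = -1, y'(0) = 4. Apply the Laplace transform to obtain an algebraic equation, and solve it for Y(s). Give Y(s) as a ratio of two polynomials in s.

Laplace-transform each side.
With L{y''} = s^2 Y - s·y(0) - y'(0) and L{y'} = sY - y(0), with y(0) = -1, y'(0) = 4: the LHS transforms to (s^2 + 2*s - 6)Y - (-s + 2).
The right side is L{t^2} = 2/s^3.
So (s^2 + 2*s - 6)Y = 2/s^3 + (-s + 2).
Isolate Y and clear denominators.

Y(s) = (-s^4 + 2*s^3 + 2)/(s^5 + 2*s^4 - 6*s^3)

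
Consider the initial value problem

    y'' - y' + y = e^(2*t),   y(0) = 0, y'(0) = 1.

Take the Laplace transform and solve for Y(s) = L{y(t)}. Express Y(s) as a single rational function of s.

Y(s) = (s - 1)/(s^3 - 3*s^2 + 3*s - 2)

Transform both sides with L{·}.
The derivative rules (L{y''} = s^2 Y - s·y(0) - y'(0) and L{y'} = sY - y(0), with y(0) = 0, y'(0) = 1) turn the left side into (s^2 - s + 1)Y - (1).
The right side is L{e^(2*t)} = 1/(s - 2).
So (s^2 - s + 1)Y = 1/(s - 2) + (1).
Isolate Y and clear denominators.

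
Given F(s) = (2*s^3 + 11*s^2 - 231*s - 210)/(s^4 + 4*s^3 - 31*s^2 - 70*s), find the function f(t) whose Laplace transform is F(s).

f(t) = -2*exp(5*t) + 3 + 4*exp(-2*t) - 3*exp(-7*t)

Factor the denominator: s^4 + 4*s^3 - 31*s^2 - 70*s = s*(s - 5)*(s + 2)*(s + 7).
Partial fraction decomposition gives [4/(s + 2)] + [-2/(s - 5)] + [3/s] + [-3/(s + 7)].
Invert each term: 4/(s + 2) ↔ 4e^(-2t); -2/(s - 5) ↔ -2e^(5t); 3/(s - 0) ↔ 3e^(0t); -3/(s + 7) ↔ -3e^(-7t).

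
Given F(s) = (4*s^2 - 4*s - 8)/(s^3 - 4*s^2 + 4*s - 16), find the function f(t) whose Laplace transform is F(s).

f(t) = 2*exp(4*t) + 2*sin(2*t) + 2*cos(2*t)

Factor the denominator: s^3 - 4*s^2 + 4*s - 16 = (s - 4)*(s^2 + 4).
Partial fraction decomposition gives [2/(s - 4)] + [2*s/(s^2 + 4)] + [4/(s^2 + 4)].
Invert each term: 2/(s - 4) ↔ 2e^(4t); 2·s/(s^2 + 4) ↔ 2cos(2t); 2·2/(s^2 + 4) ↔ 2sin(2t).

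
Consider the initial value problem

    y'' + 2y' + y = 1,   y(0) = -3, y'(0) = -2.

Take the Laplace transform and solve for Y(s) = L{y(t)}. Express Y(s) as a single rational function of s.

Y(s) = (-3*s^2 - 8*s + 1)/(s^3 + 2*s^2 + s)

Transform both sides with L{·}.
With L{y''} = s^2 Y - s·y(0) - y'(0) and L{y'} = sY - y(0), with y(0) = -3, y'(0) = -2: the LHS transforms to (s^2 + 2*s + 1)Y - (-3*s - 8).
The right side is L{1} = 1/s.
So (s^2 + 2*s + 1)Y = 1/s + (-3*s - 8).
Solve for Y(s) and write it as one ratio of polynomials.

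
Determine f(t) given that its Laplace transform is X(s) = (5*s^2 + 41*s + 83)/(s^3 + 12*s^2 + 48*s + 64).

Factor the denominator: s^3 + 12*s^2 + 48*s + 64 = (s + 4)^3.
Partial fraction decomposition gives [5/(s + 4)] + [(s + 4)^(-2)] + [-1/(s + 4)^3].
Invert each term: 5/(s + 4) ↔ 5e^(-4t); 1/(s + 4)^2 ↔ t·e^(-4t); -1/(s + 4)^3 ↔ (-1/2)t^2·e^(-4t).

f(t) = -t^2*exp(-4*t)/2 + t*exp(-4*t) + 5*exp(-4*t)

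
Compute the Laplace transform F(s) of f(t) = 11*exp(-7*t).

L{11} = 11/s.
By the first shifting theorem, multiplying by e^(-7t) replaces s with s + 7.

F(s) = 11/(s + 7)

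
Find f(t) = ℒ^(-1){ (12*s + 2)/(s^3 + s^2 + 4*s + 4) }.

f(t) = 5*sin(2*t) + 2*cos(2*t) - 2*exp(-t)

Factor the denominator: s^3 + s^2 + 4*s + 4 = (s + 1)*(s^2 + 4).
Partial fraction decomposition gives [-2/(s + 1)] + [2*s/(s^2 + 4)] + [10/(s^2 + 4)].
Invert each term: -2/(s + 1) ↔ -2e^(-t); 2·s/(s^2 + 4) ↔ 2cos(2t); 5·2/(s^2 + 4) ↔ 5sin(2t).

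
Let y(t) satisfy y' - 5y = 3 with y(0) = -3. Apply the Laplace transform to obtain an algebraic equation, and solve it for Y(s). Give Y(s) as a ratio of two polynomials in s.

Y(s) = (-3*s + 3)/(s^2 - 5*s)

Take the Laplace transform of both sides.
With L{y'} = sY - y(0) = sY - (-3): the LHS transforms to (s - 5)Y - (-3).
The right side is L{3} = 3/s.
So (s - 5)Y = 3/s + (-3).
Divide through and combine into a single rational function.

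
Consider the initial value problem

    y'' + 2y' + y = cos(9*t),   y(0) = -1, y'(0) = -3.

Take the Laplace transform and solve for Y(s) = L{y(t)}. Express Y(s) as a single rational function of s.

Transform both sides with L{·}.
The derivative rules (L{y''} = s^2 Y - s·y(0) - y'(0) and L{y'} = sY - y(0), with y(0) = -1, y'(0) = -3) turn the left side into (s^2 + 2*s + 1)Y - (-s - 5).
The right side is L{cos(9*t)} = s/(s^2 + 81).
So (s^2 + 2*s + 1)Y = s/(s^2 + 81) + (-s - 5).
Solve for Y(s) and write it as one ratio of polynomials.

Y(s) = (-s^3 - 5*s^2 - 80*s - 405)/(s^4 + 2*s^3 + 82*s^2 + 162*s + 81)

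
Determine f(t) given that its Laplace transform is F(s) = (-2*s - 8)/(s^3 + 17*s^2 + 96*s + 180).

Factor the denominator: s^3 + 17*s^2 + 96*s + 180 = (s + 5)*(s + 6)^2.
Partial fraction decomposition gives [-2/(s + 6)] + [-4/(s + 6)^2] + [2/(s + 5)].
Invert each term: -2/(s + 6) ↔ -2e^(-6t); -4/(s + 6)^2 ↔ -4t·e^(-6t); 2/(s + 5) ↔ 2e^(-5t).

f(t) = -4*t*exp(-6*t) + 2*exp(-5*t) - 2*exp(-6*t)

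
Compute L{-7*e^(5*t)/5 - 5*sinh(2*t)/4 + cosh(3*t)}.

The transform is linear, so treat each term independently.
L{cosh(3t)} = s/(s^2 - 9); (-7/5)·[L{e^(5t)} = 1/(s - 5)]; (-5/4)·[L{sinh(2t)} = 2/(s^2 - 4)].

s/(s^2 - 9) - 5/(2*(s^2 - 4)) - 7/(5*(s - 5))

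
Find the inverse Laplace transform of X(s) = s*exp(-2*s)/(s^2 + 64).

Heaviside(t - 2)*(cos(8*t - 16))

The factor e^(-2s) signals a time shift by c = 2 (second shifting theorem).
L{cos(8t)} = s/(s^2 + 64), so L^-1{s/(s^2 + 64)} = cos(8*t).
Hence the inverse is u(t - 2) times that function evaluated at t - 2.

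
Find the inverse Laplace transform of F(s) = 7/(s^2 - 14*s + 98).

exp(7*t)*sin(7*t)

Rewrite the denominator: s^2 - 14*s + 98 = (s - 7)^2 + 49.
The form in (s - 7) signals a first-shifting-theorem factor e^(7t).
Since L{sin(7t)} = 7/(s^2 + 49), the inverse is e^(7*t)*sin(7*t).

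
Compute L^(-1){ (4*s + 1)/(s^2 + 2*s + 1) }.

-3*t*exp(-t) + 4*exp(-t)

Factor the denominator: s^2 + 2*s + 1 = (s + 1)^2.
Partial fraction decomposition gives [4/(s + 1)] + [-3/(s + 1)^2].
Invert each term: 4/(s + 1) ↔ 4e^(-t); -3/(s + 1)^2 ↔ -3t·e^(-t).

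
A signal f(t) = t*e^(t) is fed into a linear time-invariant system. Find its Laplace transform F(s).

F(s) = (s - 1)^(-2)

L{e^(t)} = 1/(s - 1).
Then apply L{t·g(t)} = -d/ds[G(s)] with G(s) = 1/(s - 1):
differentiating 1 time and applying the sign gives (s - 1)^(-2).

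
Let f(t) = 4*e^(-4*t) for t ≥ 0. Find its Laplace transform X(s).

L{4} = 4/s.
By the first shifting theorem, multiplying by e^(-4t) replaces s with s + 4.

X(s) = 4/(s + 4)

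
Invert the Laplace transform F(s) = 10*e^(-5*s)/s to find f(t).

f(t) = Heaviside(t - 5)*(10)

The factor e^(-5s) signals a time shift by c = 5 (second shifting theorem).
L{10} = 10/s, so L^-1{10/s} = 10.
Hence the inverse is u(t - 5) times that function evaluated at t - 5.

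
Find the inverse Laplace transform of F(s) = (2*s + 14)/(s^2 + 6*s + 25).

2*exp(-3*t)*sin(4*t) + 2*exp(-3*t)*cos(4*t)

Complete the square in the denominator: s^2 + 6*s + 25 = (s + 3)^2 + 4^2.
Split the numerator to match: 2*s + 14 = 2·(s + 3) + 2·4.
Invert each term: 2·(s + 3)/((s + 3)^2 + 16) ↔ 2e^(-3t)cos(4t); 2·4/((s + 3)^2 + 16) ↔ 2e^(-3t)sin(4t).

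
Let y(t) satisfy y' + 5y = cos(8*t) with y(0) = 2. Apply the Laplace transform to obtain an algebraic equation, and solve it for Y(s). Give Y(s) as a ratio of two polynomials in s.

Y(s) = (2*s^2 + s + 128)/(s^3 + 5*s^2 + 64*s + 320)

Transform both sides with L{·}.
Using L{y'} = sY - y(0) = sY - 2, the left side becomes (s + 5)Y - (2).
The right side is L{cos(8*t)} = s/(s^2 + 64).
So (s + 5)Y = s/(s^2 + 64) + (2).
Isolate Y and clear denominators.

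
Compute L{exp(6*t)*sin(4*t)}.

4/((s - 6)^2 + 16)

L{sin(4t)} = 4/(s^2 + 16).
By the first shifting theorem, multiplying by e^(6t) replaces s with s - 6.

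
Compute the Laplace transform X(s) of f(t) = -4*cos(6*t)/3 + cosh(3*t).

By linearity of the Laplace transform, transform each term separately.
(-4/3)·[L{cos(6t)} = s/(s^2 + 36)]; L{cosh(3t)} = s/(s^2 - 9).

X(s) = -4*s/(3*(s^2 + 36)) + s/(s^2 - 9)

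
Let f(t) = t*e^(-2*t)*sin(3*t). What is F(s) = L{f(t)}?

F(s) = 6*(s + 2)/(s^2 + 4*s + 13)^2

L{sin(3t)} = 3/(s^2 + 9).
Multiplying by e^(-2t) shifts s → s + 2, so L{e^(-2*t)*sin(3*t)} = 3/((s + 2)^2 + 9).
Then apply L{t·g(t)} = -d/ds[G(s)] with G(s) = 3/((s + 2)^2 + 9):
differentiating 1 time and applying the sign gives 6*(s + 2)/(s^2 + 4*s + 13)^2.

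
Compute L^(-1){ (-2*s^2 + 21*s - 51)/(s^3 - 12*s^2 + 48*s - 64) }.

Factor the denominator: s^3 - 12*s^2 + 48*s - 64 = (s - 4)^3.
Partial fraction decomposition gives [-2/(s - 4)] + [5/(s - 4)^2] + [(s - 4)^(-3)].
Invert each term: -2/(s - 4) ↔ -2e^(4t); 5/(s - 4)^2 ↔ 5t·e^(4t); 1/(s - 4)^3 ↔ (1/2)t^2·e^(4t).

t^2*exp(4*t)/2 + 5*t*exp(4*t) - 2*exp(4*t)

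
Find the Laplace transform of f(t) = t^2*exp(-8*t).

L{e^(-8t)} = 1/(s + 8).
Then apply L{t^2·g(t)} = (-1)^2 d^2/ds^2[G(s)] with G(s) = 1/(s + 8):
differentiating 2 times and applying the sign gives 2/(s + 8)^3.

2/(s + 8)^3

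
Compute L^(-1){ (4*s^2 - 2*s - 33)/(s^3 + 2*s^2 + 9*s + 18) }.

Factor the denominator: s^3 + 2*s^2 + 9*s + 18 = (s + 2)*(s^2 + 9).
Partial fraction decomposition gives [-1/(s + 2)] + [5*s/(s^2 + 9)] + [-12/(s^2 + 9)].
Invert each term: -1/(s + 2) ↔ -e^(-2t); 5·s/(s^2 + 9) ↔ 5cos(3t); -4·3/(s^2 + 9) ↔ -4sin(3t).

-4*sin(3*t) + 5*cos(3*t) - exp(-2*t)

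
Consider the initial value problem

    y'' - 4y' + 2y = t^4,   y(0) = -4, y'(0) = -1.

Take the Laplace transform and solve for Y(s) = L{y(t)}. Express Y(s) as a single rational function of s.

Y(s) = (-4*s^6 + 15*s^5 + 24)/(s^7 - 4*s^6 + 2*s^5)

Apply the Laplace transform to the equation.
Using L{y''} = s^2 Y - s·y(0) - y'(0) and L{y'} = sY - y(0), with y(0) = -4, y'(0) = -1, the left side becomes (s^2 - 4*s + 2)Y - (-4*s + 15).
The right side is L{t^4} = 24/s^5.
So (s^2 - 4*s + 2)Y = 24/s^5 + (-4*s + 15).
Isolate Y and clear denominators.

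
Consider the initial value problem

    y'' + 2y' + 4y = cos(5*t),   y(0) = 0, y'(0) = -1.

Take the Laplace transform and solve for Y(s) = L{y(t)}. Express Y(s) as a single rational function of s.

Transform both sides with L{·}.
The derivative rules (L{y''} = s^2 Y - s·y(0) - y'(0) and L{y'} = sY - y(0), with y(0) = 0, y'(0) = -1) turn the left side into (s^2 + 2*s + 4)Y - (-1).
The right side is L{cos(5*t)} = s/(s^2 + 25).
So (s^2 + 2*s + 4)Y = s/(s^2 + 25) + (-1).
Isolate Y and clear denominators.

Y(s) = (-s^2 + s - 25)/(s^4 + 2*s^3 + 29*s^2 + 50*s + 100)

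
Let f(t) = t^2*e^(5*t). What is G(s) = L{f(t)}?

G(s) = 2/(s - 5)^3

L{e^(5t)} = 1/(s - 5).
Then apply L{t^2·g(t)} = (-1)^2 d^2/ds^2[H(s)] with H(s) = 1/(s - 5):
differentiating 2 times and applying the sign gives 2/(s - 5)^3.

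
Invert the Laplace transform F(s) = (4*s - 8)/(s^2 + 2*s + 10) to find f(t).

f(t) = -4*exp(-t)*sin(3*t) + 4*exp(-t)*cos(3*t)

Complete the square in the denominator: s^2 + 2*s + 10 = (s + 1)^2 + 3^2.
Split the numerator to match: 4*s - 8 = 4·(s + 1) - 4·3.
Invert each term: 4·(s + 1)/((s + 1)^2 + 9) ↔ 4e^(-t)cos(3t); -4·3/((s + 1)^2 + 9) ↔ -4e^(-t)sin(3t).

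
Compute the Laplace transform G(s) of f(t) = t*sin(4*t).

L{sin(4t)} = 4/(s^2 + 16).
Then apply L{t·g(t)} = -d/ds[H(s)] with H(s) = 4/(s^2 + 16):
differentiating 1 time and applying the sign gives 8*s/(s^2 + 16)^2.

G(s) = 8*s/(s^2 + 16)^2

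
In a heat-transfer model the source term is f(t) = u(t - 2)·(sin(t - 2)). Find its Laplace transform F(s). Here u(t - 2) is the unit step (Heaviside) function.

F(s) = exp(-2*s)/(s^2 + 1)

By the second shifting theorem, L{u(t - c)·g(t - c)} = e^(-cs)·G(s) with c = 2 and G(s) = L{g(t)}.
L{sin(t)} = 1/(s^2 + 1).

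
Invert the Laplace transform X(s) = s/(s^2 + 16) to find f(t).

f(t) = cos(4*t)

Since L{cos(4t)} = s/(s^2 + 16), the inverse is cos(4*t).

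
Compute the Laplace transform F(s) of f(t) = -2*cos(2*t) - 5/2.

F(s) = -2*s/(s^2 + 4) - 5/(2*s)

By linearity of the Laplace transform, transform each term separately.
L{-5/2} = (-5/2)/s; (-2)·[L{cos(2t)} = s/(s^2 + 4)].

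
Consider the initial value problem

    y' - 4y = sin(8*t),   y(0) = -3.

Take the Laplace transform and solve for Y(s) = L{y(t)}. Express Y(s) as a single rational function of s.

Transform both sides with L{·}.
With L{y'} = sY - y(0) = sY - (-3): the LHS transforms to (s - 4)Y - (-3).
The right side is L{sin(8*t)} = 8/(s^2 + 64).
So (s - 4)Y = 8/(s^2 + 64) + (-3).
Solve for Y(s) and write it as one ratio of polynomials.

Y(s) = (-3*s^2 - 184)/(s^3 - 4*s^2 + 64*s - 256)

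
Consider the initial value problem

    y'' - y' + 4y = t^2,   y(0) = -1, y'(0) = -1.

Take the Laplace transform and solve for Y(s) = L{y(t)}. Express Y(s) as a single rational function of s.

Y(s) = (-s^4 + 2)/(s^5 - s^4 + 4*s^3)

Apply the Laplace transform to the equation.
With L{y''} = s^2 Y - s·y(0) - y'(0) and L{y'} = sY - y(0), with y(0) = -1, y'(0) = -1: the LHS transforms to (s^2 - s + 4)Y - (-s).
The right side is L{t^2} = 2/s^3.
So (s^2 - s + 4)Y = 2/s^3 + (-s).
Divide through and combine into a single rational function.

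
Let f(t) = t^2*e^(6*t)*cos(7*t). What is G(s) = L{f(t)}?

L{cos(7t)} = s/(s^2 + 49).
Multiplying by e^(6t) shifts s → s - 6, so L{e^(6*t)*cos(7*t)} = (s - 6)/((s - 6)^2 + 49).
Then apply L{t^2·g(t)} = (-1)^2 d^2/ds^2[H(s)] with H(s) = (s - 6)/((s - 6)^2 + 49):
differentiating 2 times and applying the sign gives 2*(s - 6)*(s^2 - 12*s - 111)/(s^2 - 12*s + 85)^3.

G(s) = 2*(s - 6)*(s^2 - 12*s - 111)/(s^2 - 12*s + 85)^3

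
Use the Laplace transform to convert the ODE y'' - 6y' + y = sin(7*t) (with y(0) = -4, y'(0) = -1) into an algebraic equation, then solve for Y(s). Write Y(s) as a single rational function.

Transform both sides with L{·}.
With L{y''} = s^2 Y - s·y(0) - y'(0) and L{y'} = sY - y(0), with y(0) = -4, y'(0) = -1: the LHS transforms to (s^2 - 6*s + 1)Y - (-4*s + 23).
The right side is L{sin(7*t)} = 7/(s^2 + 49).
So (s^2 - 6*s + 1)Y = 7/(s^2 + 49) + (-4*s + 23).
Isolate Y and clear denominators.

Y(s) = (-4*s^3 + 23*s^2 - 196*s + 1134)/(s^4 - 6*s^3 + 50*s^2 - 294*s + 49)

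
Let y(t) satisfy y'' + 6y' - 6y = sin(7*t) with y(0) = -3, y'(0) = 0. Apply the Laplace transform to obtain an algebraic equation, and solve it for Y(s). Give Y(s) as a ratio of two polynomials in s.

Apply the Laplace transform to the equation.
The derivative rules (L{y''} = s^2 Y - s·y(0) - y'(0) and L{y'} = sY - y(0), with y(0) = -3, y'(0) = 0) turn the left side into (s^2 + 6*s - 6)Y - (-3*s - 18).
The right side is L{sin(7*t)} = 7/(s^2 + 49).
So (s^2 + 6*s - 6)Y = 7/(s^2 + 49) + (-3*s - 18).
Divide through and combine into a single rational function.

Y(s) = (-3*s^3 - 18*s^2 - 147*s - 875)/(s^4 + 6*s^3 + 43*s^2 + 294*s - 294)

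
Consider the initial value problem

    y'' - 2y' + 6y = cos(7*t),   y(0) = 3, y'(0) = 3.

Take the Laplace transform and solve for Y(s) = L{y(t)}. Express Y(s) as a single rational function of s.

Laplace-transform each side.
With L{y''} = s^2 Y - s·y(0) - y'(0) and L{y'} = sY - y(0), with y(0) = 3, y'(0) = 3: the LHS transforms to (s^2 - 2*s + 6)Y - (3*s - 3).
The right side is L{cos(7*t)} = s/(s^2 + 49).
So (s^2 - 2*s + 6)Y = s/(s^2 + 49) + (3*s - 3).
Isolate Y and clear denominators.

Y(s) = (3*s^3 - 3*s^2 + 148*s - 147)/(s^4 - 2*s^3 + 55*s^2 - 98*s + 294)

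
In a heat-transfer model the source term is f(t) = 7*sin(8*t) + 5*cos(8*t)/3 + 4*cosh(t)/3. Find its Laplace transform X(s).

X(s) = 5*s/(3*(s^2 + 64)) + 4*s/(3*(s^2 - 1)) + 56/(s^2 + 64)

By linearity of the Laplace transform, transform each term separately.
(7)·[L{sin(8t)} = 8/(s^2 + 64)]; (4/3)·[L{cosh(t)} = s/(s^2 - 1)]; (5/3)·[L{cos(8t)} = s/(s^2 + 64)].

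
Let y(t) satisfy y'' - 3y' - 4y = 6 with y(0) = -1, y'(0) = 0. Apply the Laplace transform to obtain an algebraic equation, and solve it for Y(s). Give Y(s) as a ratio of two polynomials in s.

Take the Laplace transform of both sides.
With L{y''} = s^2 Y - s·y(0) - y'(0) and L{y'} = sY - y(0), with y(0) = -1, y'(0) = 0: the LHS transforms to (s^2 - 3*s - 4)Y - (-s + 3).
The right side is L{6} = 6/s.
So (s^2 - 3*s - 4)Y = 6/s + (-s + 3).
Solve for Y(s) and write it as one ratio of polynomials.

Y(s) = (-s^2 + 3*s + 6)/(s^3 - 3*s^2 - 4*s)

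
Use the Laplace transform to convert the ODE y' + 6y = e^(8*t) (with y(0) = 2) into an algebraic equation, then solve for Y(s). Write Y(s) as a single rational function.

Y(s) = (2*s - 15)/(s^2 - 2*s - 48)

Transform both sides with L{·}.
With L{y'} = sY - y(0) = sY - 2: the LHS transforms to (s + 6)Y - (2).
The right side is L{e^(8*t)} = 1/(s - 8).
So (s + 6)Y = 1/(s - 8) + (2).
Isolate Y and clear denominators.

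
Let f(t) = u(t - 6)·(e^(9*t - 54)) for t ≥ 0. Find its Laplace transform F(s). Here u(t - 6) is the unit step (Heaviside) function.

By the second shifting theorem, L{u(t - c)·g(t - c)} = e^(-cs)·G(s) with c = 6 and G(s) = L{g(t)}.
L{e^(9t)} = 1/(s - 9).

F(s) = exp(-6*s)/(s - 9)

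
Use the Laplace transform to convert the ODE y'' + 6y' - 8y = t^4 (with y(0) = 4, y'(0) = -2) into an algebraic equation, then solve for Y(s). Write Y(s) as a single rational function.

Y(s) = (4*s^6 + 22*s^5 + 24)/(s^7 + 6*s^6 - 8*s^5)

Apply the Laplace transform to the equation.
With L{y''} = s^2 Y - s·y(0) - y'(0) and L{y'} = sY - y(0), with y(0) = 4, y'(0) = -2: the LHS transforms to (s^2 + 6*s - 8)Y - (4*s + 22).
The right side is L{t^4} = 24/s^5.
So (s^2 + 6*s - 8)Y = 24/s^5 + (4*s + 22).
Isolate Y and clear denominators.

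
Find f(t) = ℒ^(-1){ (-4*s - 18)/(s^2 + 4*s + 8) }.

Complete the square in the denominator: s^2 + 4*s + 8 = (s + 2)^2 + 2^2.
Split the numerator to match: -4*s - 18 = -4·(s + 2) - 5·2.
Invert each term: -4·(s + 2)/((s + 2)^2 + 4) ↔ -4e^(-2t)cos(2t); -5·2/((s + 2)^2 + 4) ↔ -5e^(-2t)sin(2t).

f(t) = -5*exp(-2*t)*sin(2*t) - 4*exp(-2*t)*cos(2*t)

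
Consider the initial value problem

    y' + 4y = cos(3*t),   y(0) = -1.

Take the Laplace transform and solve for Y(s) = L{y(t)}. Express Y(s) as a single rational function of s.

Take the Laplace transform of both sides.
Using L{y'} = sY - y(0) = sY - (-1), the left side becomes (s + 4)Y - (-1).
The right side is L{cos(3*t)} = s/(s^2 + 9).
So (s + 4)Y = s/(s^2 + 9) + (-1).
Solve for Y(s) and write it as one ratio of polynomials.

Y(s) = (-s^2 + s - 9)/(s^3 + 4*s^2 + 9*s + 36)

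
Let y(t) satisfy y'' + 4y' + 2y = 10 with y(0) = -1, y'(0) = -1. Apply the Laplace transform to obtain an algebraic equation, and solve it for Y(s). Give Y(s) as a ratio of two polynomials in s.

Y(s) = (-s^2 - 5*s + 10)/(s^3 + 4*s^2 + 2*s)

Apply the Laplace transform to the equation.
Using L{y''} = s^2 Y - s·y(0) - y'(0) and L{y'} = sY - y(0), with y(0) = -1, y'(0) = -1, the left side becomes (s^2 + 4*s + 2)Y - (-s - 5).
The right side is L{10} = 10/s.
So (s^2 + 4*s + 2)Y = 10/s + (-s - 5).
Isolate Y and clear denominators.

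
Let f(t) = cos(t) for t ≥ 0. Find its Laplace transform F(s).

L{cos(t)} = s/(s^2 + 1).

F(s) = s/(s^2 + 1)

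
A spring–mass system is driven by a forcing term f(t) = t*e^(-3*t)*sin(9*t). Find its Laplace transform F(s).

L{sin(9t)} = 9/(s^2 + 81).
Multiplying by e^(-3t) shifts s → s + 3, so L{e^(-3*t)*sin(9*t)} = 9/((s + 3)^2 + 81).
Then apply L{t·g(t)} = -d/ds[G(s)] with G(s) = 9/((s + 3)^2 + 81):
differentiating 1 time and applying the sign gives 18*(s + 3)/(s^2 + 6*s + 90)^2.

F(s) = 18*(s + 3)/(s^2 + 6*s + 90)^2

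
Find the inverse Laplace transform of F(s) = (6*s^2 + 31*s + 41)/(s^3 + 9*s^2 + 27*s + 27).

Factor the denominator: s^3 + 9*s^2 + 27*s + 27 = (s + 3)^3.
Partial fraction decomposition gives [6/(s + 3)] + [-5/(s + 3)^2] + [2/(s + 3)^3].
Invert each term: 6/(s + 3) ↔ 6e^(-3t); -5/(s + 3)^2 ↔ -5t·e^(-3t); 2/(s + 3)^3 ↔ (1)t^2·e^(-3t).

t^2*exp(-3*t) - 5*t*exp(-3*t) + 6*exp(-3*t)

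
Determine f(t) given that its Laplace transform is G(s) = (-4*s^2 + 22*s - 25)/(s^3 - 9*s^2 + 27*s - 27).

f(t) = 5*t^2*exp(3*t)/2 - 2*t*exp(3*t) - 4*exp(3*t)

Factor the denominator: s^3 - 9*s^2 + 27*s - 27 = (s - 3)^3.
Partial fraction decomposition gives [-4/(s - 3)] + [-2/(s - 3)^2] + [5/(s - 3)^3].
Invert each term: -4/(s - 3) ↔ -4e^(3t); -2/(s - 3)^2 ↔ -2t·e^(3t); 5/(s - 3)^3 ↔ (5/2)t^2·e^(3t).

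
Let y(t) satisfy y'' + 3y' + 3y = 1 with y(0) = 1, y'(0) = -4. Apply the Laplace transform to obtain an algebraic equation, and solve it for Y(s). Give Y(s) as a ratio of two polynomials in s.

Y(s) = (s^2 - s + 1)/(s^3 + 3*s^2 + 3*s)

Transform both sides with L{·}.
With L{y''} = s^2 Y - s·y(0) - y'(0) and L{y'} = sY - y(0), with y(0) = 1, y'(0) = -4: the LHS transforms to (s^2 + 3*s + 3)Y - (s - 1).
The right side is L{1} = 1/s.
So (s^2 + 3*s + 3)Y = 1/s + (s - 1).
Isolate Y and clear denominators.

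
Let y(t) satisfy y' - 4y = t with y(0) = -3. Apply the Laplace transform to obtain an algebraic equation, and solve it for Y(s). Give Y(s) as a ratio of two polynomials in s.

Y(s) = (-3*s^2 + 1)/(s^3 - 4*s^2)

Laplace-transform each side.
Using L{y'} = sY - y(0) = sY - (-3), the left side becomes (s - 4)Y - (-3).
The right side is L{t} = s^(-2).
So (s - 4)Y = s^(-2) + (-3).
Isolate Y and clear denominators.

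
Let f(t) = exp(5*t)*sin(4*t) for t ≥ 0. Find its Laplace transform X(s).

X(s) = 4/((s - 5)^2 + 16)

L{sin(4t)} = 4/(s^2 + 16).
By the first shifting theorem, multiplying by e^(5t) replaces s with s - 5.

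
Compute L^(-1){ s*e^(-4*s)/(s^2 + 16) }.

The factor e^(-4s) signals a time shift by c = 4 (second shifting theorem).
L{cos(4t)} = s/(s^2 + 16), so L^-1{s/(s^2 + 16)} = cos(4*t).
Hence the inverse is u(t - 4) times that function evaluated at t - 4.

Heaviside(t - 4)*(cos(4*t - 16))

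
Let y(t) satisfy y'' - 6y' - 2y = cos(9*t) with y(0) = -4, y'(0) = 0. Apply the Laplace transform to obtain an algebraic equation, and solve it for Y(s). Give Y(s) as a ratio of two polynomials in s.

Apply the Laplace transform to the equation.
With L{y''} = s^2 Y - s·y(0) - y'(0) and L{y'} = sY - y(0), with y(0) = -4, y'(0) = 0: the LHS transforms to (s^2 - 6*s - 2)Y - (-4*s + 24).
The right side is L{cos(9*t)} = s/(s^2 + 81).
So (s^2 - 6*s - 2)Y = s/(s^2 + 81) + (-4*s + 24).
Solve for Y(s) and write it as one ratio of polynomials.

Y(s) = (-4*s^3 + 24*s^2 - 323*s + 1944)/(s^4 - 6*s^3 + 79*s^2 - 486*s - 162)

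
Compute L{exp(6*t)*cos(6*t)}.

L{cos(6t)} = s/(s^2 + 36).
By the first shifting theorem, multiplying by e^(6t) replaces s with s - 6.

(s - 6)/((s - 6)^2 + 36)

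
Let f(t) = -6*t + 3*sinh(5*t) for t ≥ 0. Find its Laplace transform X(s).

X(s) = 15/(s^2 - 25) - 6/s^2

Apply the Laplace transform termwise.
(3)·[L{sinh(5t)} = 5/(s^2 - 25)]; (-6)·[L{t} = 1!/s^2 = 1/s^2].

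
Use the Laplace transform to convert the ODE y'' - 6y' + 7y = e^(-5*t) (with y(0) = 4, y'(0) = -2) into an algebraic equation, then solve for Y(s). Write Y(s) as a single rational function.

Take the Laplace transform of both sides.
The derivative rules (L{y''} = s^2 Y - s·y(0) - y'(0) and L{y'} = sY - y(0), with y(0) = 4, y'(0) = -2) turn the left side into (s^2 - 6*s + 7)Y - (4*s - 26).
The right side is L{e^(-5*t)} = 1/(s + 5).
So (s^2 - 6*s + 7)Y = 1/(s + 5) + (4*s - 26).
Solve for Y(s) and write it as one ratio of polynomials.

Y(s) = (4*s^2 - 6*s - 129)/(s^3 - s^2 - 23*s + 35)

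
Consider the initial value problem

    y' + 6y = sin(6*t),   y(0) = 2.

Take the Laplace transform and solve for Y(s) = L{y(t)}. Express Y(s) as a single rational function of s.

Y(s) = (2*s^2 + 78)/(s^3 + 6*s^2 + 36*s + 216)

Take the Laplace transform of both sides.
With L{y'} = sY - y(0) = sY - 2: the LHS transforms to (s + 6)Y - (2).
The right side is L{sin(6*t)} = 6/(s^2 + 36).
So (s + 6)Y = 6/(s^2 + 36) + (2).
Divide through and combine into a single rational function.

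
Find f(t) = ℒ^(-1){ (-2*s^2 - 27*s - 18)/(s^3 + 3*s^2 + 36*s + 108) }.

Factor the denominator: s^3 + 3*s^2 + 36*s + 108 = (s + 3)*(s^2 + 36).
Partial fraction decomposition gives [1/(s + 3)] + [-3*s/(s^2 + 36)] + [-18/(s^2 + 36)].
Invert each term: 1/(s + 3) ↔ e^(-3t); -3·s/(s^2 + 36) ↔ -3cos(6t); -3·6/(s^2 + 36) ↔ -3sin(6t).

f(t) = -3*sin(6*t) - 3*cos(6*t) + exp(-3*t)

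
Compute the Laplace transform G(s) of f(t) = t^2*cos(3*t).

G(s) = 2*s*(s^2 - 27)/(s^2 + 9)^3

L{cos(3t)} = s/(s^2 + 9).
Then apply L{t^2·g(t)} = (-1)^2 d^2/ds^2[H(s)] with H(s) = s/(s^2 + 9):
differentiating 2 times and applying the sign gives 2*s*(s^2 - 27)/(s^2 + 9)^3.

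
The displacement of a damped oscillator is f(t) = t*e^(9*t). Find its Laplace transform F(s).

L{e^(9t)} = 1/(s - 9).
Then apply L{t·g(t)} = -d/ds[G(s)] with G(s) = 1/(s - 9):
differentiating 1 time and applying the sign gives (s - 9)^(-2).

F(s) = (s - 9)^(-2)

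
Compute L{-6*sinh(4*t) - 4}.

By linearity of the Laplace transform, transform each term separately.
L{-4} = -4/s; (-6)·[L{sinh(4t)} = 4/(s^2 - 16)].

-24/(s^2 - 16) - 4/s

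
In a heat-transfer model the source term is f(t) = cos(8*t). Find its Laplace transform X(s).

L{cos(8t)} = s/(s^2 + 64).

X(s) = s/(s^2 + 64)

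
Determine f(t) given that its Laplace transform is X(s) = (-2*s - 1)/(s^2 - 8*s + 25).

Complete the square in the denominator: s^2 - 8*s + 25 = (s - 4)^2 + 3^2.
Split the numerator to match: -2*s - 1 = -2·(s - 4) - 3·3.
Invert each term: -2·(s - 4)/((s - 4)^2 + 9) ↔ -2e^(4t)cos(3t); -3·3/((s - 4)^2 + 9) ↔ -3e^(4t)sin(3t).

f(t) = -3*exp(4*t)*sin(3*t) - 2*exp(4*t)*cos(3*t)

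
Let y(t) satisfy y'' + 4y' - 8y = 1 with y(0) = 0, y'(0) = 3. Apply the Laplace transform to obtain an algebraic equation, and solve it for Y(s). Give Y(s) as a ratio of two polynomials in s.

Apply the Laplace transform to the equation.
The derivative rules (L{y''} = s^2 Y - s·y(0) - y'(0) and L{y'} = sY - y(0), with y(0) = 0, y'(0) = 3) turn the left side into (s^2 + 4*s - 8)Y - (3).
The right side is L{1} = 1/s.
So (s^2 + 4*s - 8)Y = 1/s + (3).
Divide through and combine into a single rational function.

Y(s) = (3*s + 1)/(s^3 + 4*s^2 - 8*s)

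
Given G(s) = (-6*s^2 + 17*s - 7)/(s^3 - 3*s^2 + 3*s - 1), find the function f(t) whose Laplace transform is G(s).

f(t) = 2*t^2*exp(t) + 5*t*exp(t) - 6*exp(t)

Factor the denominator: s^3 - 3*s^2 + 3*s - 1 = (s - 1)^3.
Partial fraction decomposition gives [-6/(s - 1)] + [5/(s - 1)^2] + [4/(s - 1)^3].
Invert each term: -6/(s - 1) ↔ -6e^(t); 5/(s - 1)^2 ↔ 5t·e^(t); 4/(s - 1)^3 ↔ (2)t^2·e^(t).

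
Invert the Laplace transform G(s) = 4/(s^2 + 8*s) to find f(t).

f(t) = exp(-4*t)*sinh(4*t)

Rewrite the denominator: s^2 + 8*s = (s + 4)^2 - 16.
The form in (s + 4) signals a first-shifting-theorem factor e^(-4t).
Since L{sinh(4t)} = 4/(s^2 - 16), the inverse is e^(-4*t)*sinh(4*t).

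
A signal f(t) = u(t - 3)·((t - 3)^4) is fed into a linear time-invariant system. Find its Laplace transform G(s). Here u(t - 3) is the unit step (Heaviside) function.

G(s) = 24*exp(-3*s)/s^5

By the second shifting theorem, L{u(t - c)·g(t - c)} = e^(-cs)·H(s) with c = 3 and H(s) = L{g(t)}.
L{t^4} = 4!/s^5 = 24/s^5.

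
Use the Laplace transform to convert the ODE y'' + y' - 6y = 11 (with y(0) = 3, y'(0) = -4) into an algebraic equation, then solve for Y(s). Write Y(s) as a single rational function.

Y(s) = (3*s^2 - s + 11)/(s^3 + s^2 - 6*s)

Take the Laplace transform of both sides.
With L{y''} = s^2 Y - s·y(0) - y'(0) and L{y'} = sY - y(0), with y(0) = 3, y'(0) = -4: the LHS transforms to (s^2 + s - 6)Y - (3*s - 1).
The right side is L{11} = 11/s.
So (s^2 + s - 6)Y = 11/s + (3*s - 1).
Solve for Y(s) and write it as one ratio of polynomials.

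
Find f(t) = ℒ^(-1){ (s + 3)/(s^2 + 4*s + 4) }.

f(t) = t*exp(-2*t) + exp(-2*t)

Factor the denominator: s^2 + 4*s + 4 = (s + 2)^2.
Partial fraction decomposition gives [1/(s + 2)] + [(s + 2)^(-2)].
Invert each term: 1/(s + 2) ↔ e^(-2t); 1/(s + 2)^2 ↔ t·e^(-2t).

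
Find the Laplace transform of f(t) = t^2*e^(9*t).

2/(s - 9)^3

L{e^(9t)} = 1/(s - 9).
Then apply L{t^2·g(t)} = (-1)^2 d^2/ds^2[H(s)] with H(s) = 1/(s - 9):
differentiating 2 times and applying the sign gives 2/(s - 9)^3.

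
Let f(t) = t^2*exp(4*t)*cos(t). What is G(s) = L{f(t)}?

G(s) = 2*(s - 4)*(s^2 - 8*s + 13)/(s^2 - 8*s + 17)^3

L{cos(t)} = s/(s^2 + 1).
Multiplying by e^(4t) shifts s → s - 4, so L{exp(4*t)*cos(t)} = (s - 4)/((s - 4)^2 + 1).
Then apply L{t^2·g(t)} = (-1)^2 d^2/ds^2[H(s)] with H(s) = (s - 4)/((s - 4)^2 + 1):
differentiating 2 times and applying the sign gives 2*(s - 4)*(s^2 - 8*s + 13)/(s^2 - 8*s + 17)^3.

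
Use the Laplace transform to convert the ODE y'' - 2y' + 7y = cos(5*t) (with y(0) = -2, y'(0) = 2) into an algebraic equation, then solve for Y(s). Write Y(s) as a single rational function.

Apply the Laplace transform to the equation.
Using L{y''} = s^2 Y - s·y(0) - y'(0) and L{y'} = sY - y(0), with y(0) = -2, y'(0) = 2, the left side becomes (s^2 - 2*s + 7)Y - (-2*s + 6).
The right side is L{cos(5*t)} = s/(s^2 + 25).
So (s^2 - 2*s + 7)Y = s/(s^2 + 25) + (-2*s + 6).
Solve for Y(s) and write it as one ratio of polynomials.

Y(s) = (-2*s^3 + 6*s^2 - 49*s + 150)/(s^4 - 2*s^3 + 32*s^2 - 50*s + 175)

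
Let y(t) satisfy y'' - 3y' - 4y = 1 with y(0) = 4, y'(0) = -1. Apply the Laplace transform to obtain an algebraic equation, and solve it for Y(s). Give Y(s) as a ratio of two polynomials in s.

Y(s) = (4*s^2 - 13*s + 1)/(s^3 - 3*s^2 - 4*s)

Take the Laplace transform of both sides.
Using L{y''} = s^2 Y - s·y(0) - y'(0) and L{y'} = sY - y(0), with y(0) = 4, y'(0) = -1, the left side becomes (s^2 - 3*s - 4)Y - (4*s - 13).
The right side is L{1} = 1/s.
So (s^2 - 3*s - 4)Y = 1/s + (4*s - 13).
Divide through and combine into a single rational function.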